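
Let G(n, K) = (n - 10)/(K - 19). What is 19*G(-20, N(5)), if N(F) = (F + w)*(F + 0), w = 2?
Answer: -285/8 ≈ -35.625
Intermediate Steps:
N(F) = F*(2 + F) (N(F) = (F + 2)*(F + 0) = (2 + F)*F = F*(2 + F))
G(n, K) = (-10 + n)/(-19 + K)
19*G(-20, N(5)) = 19*((-10 - 20)/(-19 + 5*(2 + 5))) = 19*(-30/(-19 + 5*7)) = 19*(-30/(-19 + 35)) = 19*(-30/16) = 19*((1/16)*(-30)) = 19*(-15/8) = -285/8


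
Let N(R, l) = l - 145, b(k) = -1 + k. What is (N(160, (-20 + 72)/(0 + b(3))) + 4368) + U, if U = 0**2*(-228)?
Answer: 4249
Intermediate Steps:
N(R, l) = -145 + l
U = 0 (U = 0*(-228) = 0)
(N(160, (-20 + 72)/(0 + b(3))) + 4368) + U = ((-145 + (-20 + 72)/(0 + (-1 + 3))) + 4368) + 0 = ((-145 + 52/(0 + 2)) + 4368) + 0 = ((-145 + 52/2) + 4368) + 0 = ((-145 + 52*(1/2)) + 4368) + 0 = ((-145 + 26) + 4368) + 0 = (-119 + 4368) + 0 = 4249 + 0 = 4249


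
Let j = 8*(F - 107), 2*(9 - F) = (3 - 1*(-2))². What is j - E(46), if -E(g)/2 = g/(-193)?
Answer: -170704/193 ≈ -884.48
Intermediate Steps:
E(g) = 2*g/193 (E(g) = -2*g/(-193) = -2*g*(-1)/193 = -(-2)*g/193 = 2*g/193)
F = -7/2 (F = 9 - (3 - 1*(-2))²/2 = 9 - (3 + 2)²/2 = 9 - ½*5² = 9 - ½*25 = 9 - 25/2 = -7/2 ≈ -3.5000)
j = -884 (j = 8*(-7/2 - 107) = 8*(-221/2) = -884)
j - E(46) = -884 - 2*46/193 = -884 - 1*92/193 = -884 - 92/193 = -170704/193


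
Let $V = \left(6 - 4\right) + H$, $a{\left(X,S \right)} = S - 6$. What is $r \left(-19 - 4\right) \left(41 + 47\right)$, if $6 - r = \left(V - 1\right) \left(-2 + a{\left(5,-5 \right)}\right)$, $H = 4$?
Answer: $-143704$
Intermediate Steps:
$a{\left(X,S \right)} = -6 + S$ ($a{\left(X,S \right)} = S - 6 = -6 + S$)
$V = 6$ ($V = \left(6 - 4\right) + 4 = 2 + 4 = 6$)
$r = 71$ ($r = 6 - \left(6 - 1\right) \left(-2 - 11\right) = 6 - 5 \left(-2 - 11\right) = 6 - 5 \left(-13\right) = 6 - -65 = 6 + 65 = 71$)
$r \left(-19 - 4\right) \left(41 + 47\right) = 71 \left(-19 - 4\right) \left(41 + 47\right) = 71 \left(\left(-23\right) 88\right) = 71 \left(-2024\right) = -143704$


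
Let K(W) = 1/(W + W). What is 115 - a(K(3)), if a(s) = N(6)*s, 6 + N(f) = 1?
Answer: 695/6 ≈ 115.83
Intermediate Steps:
N(f) = -5 (N(f) = -6 + 1 = -5)
K(W) = 1/(2*W)
a(s) = -5*s
115 - a(K(3)) = 115 - (-5)*(½)/3 = 115 - (-5)*(½)*(⅓) = 115 - (-5)/6 = 115 - 1*(-⅚) = 115 + ⅚ = 695/6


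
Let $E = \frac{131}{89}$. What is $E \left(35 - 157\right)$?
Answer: $- \frac{15982}{89} \approx -179.57$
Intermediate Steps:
$E = \frac{131}{89}$ ($E = 131 \cdot \frac{1}{89} = \frac{131}{89} \approx 1.4719$)
$E \left(35 - 157\right) = \frac{131 \left(35 - 157\right)}{89} = \frac{131}{89} \left(-122\right) = - \frac{15982}{89}$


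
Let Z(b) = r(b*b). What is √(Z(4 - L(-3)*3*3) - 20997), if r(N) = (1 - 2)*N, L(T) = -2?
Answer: I*√21481 ≈ 146.56*I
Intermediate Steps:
r(N) = -N
Z(b) = -b² (Z(b) = -b*b = -b²)
√(Z(4 - L(-3)*3*3) - 20997) = √(-(4 - (-2*3)*3)² - 20997) = √(-(4 - (-6)*3)² - 20997) = √(-(4 - 1*(-18))² - 20997) = √(-(4 + 18)² - 20997) = √(-1*22² - 20997) = √(-1*484 - 20997) = √(-484 - 20997) = √(-21481) = I*√21481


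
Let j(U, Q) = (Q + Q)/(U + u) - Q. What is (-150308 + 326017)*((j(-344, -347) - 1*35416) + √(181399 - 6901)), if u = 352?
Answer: -24708726707/4 + 175709*√174498 ≈ -6.1038e+9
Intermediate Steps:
j(U, Q) = -Q + 2*Q/(352 + U) (j(U, Q) = (Q + Q)/(U + 352) - Q = (2*Q)/(352 + U) - Q = 2*Q/(352 + U) - Q = -Q + 2*Q/(352 + U))
(-150308 + 326017)*((j(-344, -347) - 1*35416) + √(181399 - 6901)) = (-150308 + 326017)*((-1*(-347)*(350 - 344)/(352 - 344) - 1*35416) + √(181399 - 6901)) = 175709*((-1*(-347)*6/8 - 35416) + √174498) = 175709*((-1*(-347)*⅛*6 - 35416) + √174498) = 175709*((1041/4 - 35416) + √174498) = 175709*(-140623/4 + √174498) = -24708726707/4 + 175709*√174498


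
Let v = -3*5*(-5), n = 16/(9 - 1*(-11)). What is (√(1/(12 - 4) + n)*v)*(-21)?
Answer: -315*√370/4 ≈ -1514.8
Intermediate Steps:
n = ⅘ (n = 16/(9 + 11) = 16/20 = 16*(1/20) = ⅘ ≈ 0.80000)
v = 75 (v = -15*(-5) = 75)
(√(1/(12 - 4) + n)*v)*(-21) = (√(1/(12 - 4) + ⅘)*75)*(-21) = (√(1/8 + ⅘)*75)*(-21) = (√(⅛ + ⅘)*75)*(-21) = (√(37/40)*75)*(-21) = ((√370/20)*75)*(-21) = (15*√370/4)*(-21) = -315*√370/4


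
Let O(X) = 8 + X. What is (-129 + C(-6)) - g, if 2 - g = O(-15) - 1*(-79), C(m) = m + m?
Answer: -71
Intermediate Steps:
C(m) = 2*m
g = -70 (g = 2 - ((8 - 15) - 1*(-79)) = 2 - (-7 + 79) = 2 - 1*72 = 2 - 72 = -70)
(-129 + C(-6)) - g = (-129 + 2*(-6)) - 1*(-70) = (-129 - 12) + 70 = -141 + 70 = -71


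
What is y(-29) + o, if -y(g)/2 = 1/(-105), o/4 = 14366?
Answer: 6033722/105 ≈ 57464.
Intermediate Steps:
o = 57464 (o = 4*14366 = 57464)
y(g) = 2/105 (y(g) = -2/(-105) = -2*(-1/105) = 2/105)
y(-29) + o = 2/105 + 57464 = 6033722/105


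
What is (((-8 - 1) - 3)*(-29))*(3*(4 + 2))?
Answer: 6264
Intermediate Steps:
(((-8 - 1) - 3)*(-29))*(3*(4 + 2)) = ((-9 - 3)*(-29))*(3*6) = -12*(-29)*18 = 348*18 = 6264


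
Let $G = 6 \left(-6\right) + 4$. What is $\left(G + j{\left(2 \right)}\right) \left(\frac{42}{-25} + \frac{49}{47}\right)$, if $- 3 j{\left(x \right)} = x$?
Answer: $\frac{73402}{3525} \approx 20.823$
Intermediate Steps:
$j{\left(x \right)} = - \frac{x}{3}$
$G = -32$ ($G = -36 + 4 = -32$)
$\left(G + j{\left(2 \right)}\right) \left(\frac{42}{-25} + \frac{49}{47}\right) = \left(-32 - \frac{2}{3}\right) \left(\frac{42}{-25} + \frac{49}{47}\right) = \left(-32 - \frac{2}{3}\right) \left(42 \left(- \frac{1}{25}\right) + 49 \cdot \frac{1}{47}\right) = - \frac{98 \left(- \frac{42}{25} + \frac{49}{47}\right)}{3} = \left(- \frac{98}{3}\right) \left(- \frac{749}{1175}\right) = \frac{73402}{3525}$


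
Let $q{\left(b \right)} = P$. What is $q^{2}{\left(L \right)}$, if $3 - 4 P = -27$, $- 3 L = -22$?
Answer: $\frac{225}{4} \approx 56.25$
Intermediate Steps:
$L = \frac{22}{3}$ ($L = \left(- \frac{1}{3}\right) \left(-22\right) = \frac{22}{3} \approx 7.3333$)
$P = \frac{15}{2}$ ($P = \frac{3}{4} - - \frac{27}{4} = \frac{3}{4} + \frac{27}{4} = \frac{15}{2} \approx 7.5$)
$q{\left(b \right)} = \frac{15}{2}$
$q^{2}{\left(L \right)} = \left(\frac{15}{2}\right)^{2} = \frac{225}{4}$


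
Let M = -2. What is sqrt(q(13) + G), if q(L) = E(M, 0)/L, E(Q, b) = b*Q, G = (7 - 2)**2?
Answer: 5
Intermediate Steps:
G = 25 (G = 5**2 = 25)
E(Q, b) = Q*b
q(L) = 0 (q(L) = (-2*0)/L = 0/L = 0)
sqrt(q(13) + G) = sqrt(0 + 25) = sqrt(25) = 5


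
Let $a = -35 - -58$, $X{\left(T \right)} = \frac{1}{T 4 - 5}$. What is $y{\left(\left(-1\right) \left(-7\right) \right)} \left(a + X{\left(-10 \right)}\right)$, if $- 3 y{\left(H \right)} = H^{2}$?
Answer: $- \frac{50666}{135} \approx -375.3$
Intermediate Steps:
$X{\left(T \right)} = \frac{1}{-5 + 4 T}$ ($X{\left(T \right)} = \frac{1}{4 T - 5} = \frac{1}{-5 + 4 T}$)
$y{\left(H \right)} = - \frac{H^{2}}{3}$
$a = 23$ ($a = -35 + 58 = 23$)
$y{\left(\left(-1\right) \left(-7\right) \right)} \left(a + X{\left(-10 \right)}\right) = - \frac{\left(\left(-1\right) \left(-7\right)\right)^{2}}{3} \left(23 + \frac{1}{-5 + 4 \left(-10\right)}\right) = - \frac{7^{2}}{3} \left(23 + \frac{1}{-5 - 40}\right) = \left(- \frac{1}{3}\right) 49 \left(23 + \frac{1}{-45}\right) = - \frac{49 \left(23 - \frac{1}{45}\right)}{3} = \left(- \frac{49}{3}\right) \frac{1034}{45} = - \frac{50666}{135}$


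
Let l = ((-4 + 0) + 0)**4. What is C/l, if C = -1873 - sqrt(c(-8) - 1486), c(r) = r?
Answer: -1873/256 - 3*I*sqrt(166)/256 ≈ -7.3164 - 0.15099*I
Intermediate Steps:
l = 256 (l = (-4 + 0)**4 = (-4)**4 = 256)
C = -1873 - 3*I*sqrt(166) (C = -1873 - sqrt(-8 - 1486) = -1873 - sqrt(-1494) = -1873 - 3*I*sqrt(166) ≈ -1873.0 - 38.652*I)
C/l = (-1873 - 3*I*sqrt(166))/256 = (-1873 - 3*I*sqrt(166))*(1/256) = -1873/256 - 3*I*sqrt(166)/256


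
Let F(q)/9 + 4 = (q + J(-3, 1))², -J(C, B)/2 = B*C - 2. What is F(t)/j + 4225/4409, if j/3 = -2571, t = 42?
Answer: -8283475/3778513 ≈ -2.1923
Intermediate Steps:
j = -7713 (j = 3*(-2571) = -7713)
J(C, B) = 4 - 2*B*C (J(C, B) = -2*(B*C - 2) = -2*(-2 + B*C) = 4 - 2*B*C)
F(q) = -36 + 9*(10 + q)² (F(q) = -36 + 9*(q + (4 - 2*1*(-3)))² = -36 + 9*(q + (4 + 6))² = -36 + 9*(q + 10)² = -36 + 9*(10 + q)²)
F(t)/j + 4225/4409 = (-36 + 9*(10 + 42)²)/(-7713) + 4225/4409 = (-36 + 9*52²)*(-1/7713) + 4225*(1/4409) = (-36 + 9*2704)*(-1/7713) + 4225/4409 = (-36 + 24336)*(-1/7713) + 4225/4409 = 24300*(-1/7713) + 4225/4409 = -2700/857 + 4225/4409 = -8283475/3778513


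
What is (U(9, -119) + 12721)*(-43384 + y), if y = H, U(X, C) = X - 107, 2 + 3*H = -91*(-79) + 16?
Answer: -517328409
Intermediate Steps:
H = 2401 (H = -2/3 + (-91*(-79) + 16)/3 = -2/3 + (7189 + 16)/3 = -2/3 + (1/3)*7205 = -2/3 + 7205/3 = 2401)
U(X, C) = -107 + X
y = 2401
(U(9, -119) + 12721)*(-43384 + y) = ((-107 + 9) + 12721)*(-43384 + 2401) = (-98 + 12721)*(-40983) = 12623*(-40983) = -517328409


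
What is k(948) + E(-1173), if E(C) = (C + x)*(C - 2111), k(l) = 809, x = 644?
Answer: 1738045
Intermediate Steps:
E(C) = (-2111 + C)*(644 + C) (E(C) = (C + 644)*(C - 2111) = (644 + C)*(-2111 + C) = (-2111 + C)*(644 + C))
k(948) + E(-1173) = 809 + (-1359484 + (-1173)² - 1467*(-1173)) = 809 + (-1359484 + 1375929 + 1720791) = 809 + 1737236 = 1738045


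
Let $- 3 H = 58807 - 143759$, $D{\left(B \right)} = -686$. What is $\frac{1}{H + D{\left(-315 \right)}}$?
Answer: $\frac{3}{82894} \approx 3.6191 \cdot 10^{-5}$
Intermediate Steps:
$H = \frac{84952}{3}$ ($H = - \frac{58807 - 143759}{3} = \left(- \frac{1}{3}\right) \left(-84952\right) = \frac{84952}{3} \approx 28317.0$)
$\frac{1}{H + D{\left(-315 \right)}} = \frac{1}{\frac{84952}{3} - 686} = \frac{1}{\frac{82894}{3}} = \frac{3}{82894}$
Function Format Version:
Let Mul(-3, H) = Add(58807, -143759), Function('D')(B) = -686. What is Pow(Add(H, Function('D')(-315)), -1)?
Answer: Rational(3, 82894) ≈ 3.6191e-5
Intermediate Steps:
H = Rational(84952, 3) (H = Mul(Rational(-1, 3), Add(58807, -143759)) = Mul(Rational(-1, 3), -84952) = Rational(84952, 3) ≈ 28317.)
Pow(Add(H, Function('D')(-315)), -1) = Pow(Add(Rational(84952, 3), -686), -1) = Pow(Rational(82894, 3), -1) = Rational(3, 82894)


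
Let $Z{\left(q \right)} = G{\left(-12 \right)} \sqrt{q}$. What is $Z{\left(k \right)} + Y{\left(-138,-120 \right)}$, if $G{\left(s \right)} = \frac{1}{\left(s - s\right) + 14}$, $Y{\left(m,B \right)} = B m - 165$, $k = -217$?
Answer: $16395 + \frac{i \sqrt{217}}{14} \approx 16395.0 + 1.0522 i$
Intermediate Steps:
$Y{\left(m,B \right)} = -165 + B m$
$G{\left(s \right)} = \frac{1}{14}$ ($G{\left(s \right)} = \frac{1}{0 + 14} = \frac{1}{14}$)
$Z{\left(q \right)} = \frac{\sqrt{q}}{14}$
$Z{\left(k \right)} + Y{\left(-138,-120 \right)} = \frac{\sqrt{-217}}{14} - -16395 = \frac{i \sqrt{217}}{14} + \left(-165 + 16560\right) = \frac{i \sqrt{217}}{14} + 16395 = 16395 + \frac{i \sqrt{217}}{14}$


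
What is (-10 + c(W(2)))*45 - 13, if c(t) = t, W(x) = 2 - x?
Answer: -463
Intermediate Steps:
(-10 + c(W(2)))*45 - 13 = (-10 + (2 - 1*2))*45 - 13 = (-10 + (2 - 2))*45 - 13 = (-10 + 0)*45 - 13 = -10*45 - 13 = -450 - 13 = -463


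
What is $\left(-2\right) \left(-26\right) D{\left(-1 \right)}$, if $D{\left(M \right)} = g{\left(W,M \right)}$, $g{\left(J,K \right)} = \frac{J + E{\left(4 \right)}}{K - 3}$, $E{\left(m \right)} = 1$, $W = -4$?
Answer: $39$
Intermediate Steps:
$g{\left(J,K \right)} = \frac{1 + J}{-3 + K}$ ($g{\left(J,K \right)} = \frac{J + 1}{K - 3} = \frac{1 + J}{-3 + K}$)
$D{\left(M \right)} = - \frac{3}{-3 + M}$ ($D{\left(M \right)} = \frac{1 - 4}{-3 + M} = \frac{1}{-3 + M} \left(-3\right) = - \frac{3}{-3 + M}$)
$\left(-2\right) \left(-26\right) D{\left(-1 \right)} = \left(-2\right) \left(-26\right) \left(- \frac{3}{-3 - 1}\right) = 52 \left(- \frac{3}{-4}\right) = 52 \left(\left(-3\right) \left(- \frac{1}{4}\right)\right) = 52 \cdot \frac{3}{4} = 39$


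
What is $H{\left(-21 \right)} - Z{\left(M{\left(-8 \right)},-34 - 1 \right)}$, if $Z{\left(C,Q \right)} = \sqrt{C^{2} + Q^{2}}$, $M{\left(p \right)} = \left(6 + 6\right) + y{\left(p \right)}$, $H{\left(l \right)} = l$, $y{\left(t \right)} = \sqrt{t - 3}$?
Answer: $-21 - \sqrt{1358 + 24 i \sqrt{11}} \approx -57.867 - 1.0795 i$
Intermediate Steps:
$y{\left(t \right)} = \sqrt{-3 + t}$
$M{\left(p \right)} = 12 + \sqrt{-3 + p}$ ($M{\left(p \right)} = \left(6 + 6\right) + \sqrt{-3 + p} = 12 + \sqrt{-3 + p}$)
$H{\left(-21 \right)} - Z{\left(M{\left(-8 \right)},-34 - 1 \right)} = -21 - \sqrt{\left(12 + \sqrt{-3 - 8}\right)^{2} + \left(-34 - 1\right)^{2}} = -21 - \sqrt{\left(12 + \sqrt{-11}\right)^{2} + \left(-35\right)^{2}} = -21 - \sqrt{\left(12 + i \sqrt{11}\right)^{2} + 1225} = -21 - \sqrt{1225 + \left(12 + i \sqrt{11}\right)^{2}}$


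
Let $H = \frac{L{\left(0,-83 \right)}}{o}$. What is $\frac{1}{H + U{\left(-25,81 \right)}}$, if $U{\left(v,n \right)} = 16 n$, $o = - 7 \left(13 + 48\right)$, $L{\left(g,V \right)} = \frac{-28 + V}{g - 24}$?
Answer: $\frac{3416}{4427099} \approx 0.00077161$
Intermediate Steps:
$L{\left(g,V \right)} = \frac{-28 + V}{-24 + g}$
$o = -427$ ($o = \left(-7\right) 61 = -427$)
$H = - \frac{37}{3416}$ ($H = \frac{\frac{1}{-24 + 0} \left(-28 - 83\right)}{-427} = \frac{1}{-24} \left(-111\right) \left(- \frac{1}{427}\right) = \left(- \frac{1}{24}\right) \left(-111\right) \left(- \frac{1}{427}\right) = \frac{37}{8} \left(- \frac{1}{427}\right) = - \frac{37}{3416} \approx -0.010831$)
$\frac{1}{H + U{\left(-25,81 \right)}} = \frac{1}{- \frac{37}{3416} + 16 \cdot 81} = \frac{1}{- \frac{37}{3416} + 1296} = \frac{1}{\frac{4427099}{3416}} = \frac{3416}{4427099}$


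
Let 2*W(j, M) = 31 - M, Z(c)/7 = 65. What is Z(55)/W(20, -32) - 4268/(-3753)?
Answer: 58478/3753 ≈ 15.582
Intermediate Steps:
Z(c) = 455 (Z(c) = 7*65 = 455)
W(j, M) = 31/2 - M/2 (W(j, M) = (31 - M)/2 = 31/2 - M/2)
Z(55)/W(20, -32) - 4268/(-3753) = 455/(31/2 - ½*(-32)) - 4268/(-3753) = 455/(31/2 + 16) - 4268*(-1/3753) = 455/(63/2) + 4268/3753 = 455*(2/63) + 4268/3753 = 130/9 + 4268/3753 = 58478/3753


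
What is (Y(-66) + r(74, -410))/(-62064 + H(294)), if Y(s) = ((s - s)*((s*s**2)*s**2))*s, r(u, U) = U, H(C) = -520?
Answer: 205/31292 ≈ 0.0065512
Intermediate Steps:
Y(s) = 0 (Y(s) = (0*(s**3*s**2))*s = (0*s**5)*s = 0*s = 0)
(Y(-66) + r(74, -410))/(-62064 + H(294)) = (0 - 410)/(-62064 - 520) = -410/(-62584) = -410*(-1/62584) = 205/31292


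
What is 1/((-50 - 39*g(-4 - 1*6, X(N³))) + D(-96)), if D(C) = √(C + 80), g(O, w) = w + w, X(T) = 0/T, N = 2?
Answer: -25/1258 - I/629 ≈ -0.019873 - 0.0015898*I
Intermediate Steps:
X(T) = 0
g(O, w) = 2*w
D(C) = √(80 + C)
1/((-50 - 39*g(-4 - 1*6, X(N³))) + D(-96)) = 1/((-50 - 78*0) + √(80 - 96)) = 1/((-50 - 39*0) + √(-16)) = 1/((-50 + 0) + 4*I) = 1/(-50 + 4*I) = (-50 - 4*I)/2516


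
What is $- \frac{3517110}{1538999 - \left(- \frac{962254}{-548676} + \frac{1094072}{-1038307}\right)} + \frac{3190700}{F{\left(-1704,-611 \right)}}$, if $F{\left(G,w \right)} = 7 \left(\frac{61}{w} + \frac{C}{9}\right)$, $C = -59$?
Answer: $- \frac{3845953933159572760927138830}{56153300455160270822033} \approx -68490.0$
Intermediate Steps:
$F{\left(G,w \right)} = - \frac{413}{9} + \frac{427}{w}$ ($F{\left(G,w \right)} = 7 \left(\frac{61}{w} - \frac{59}{9}\right) = 7 \left(- \frac{59}{9} + \frac{61}{w}\right) = - \frac{413}{9} + \frac{427}{w}$)
$- \frac{3517110}{1538999 - \left(- \frac{962254}{-548676} + \frac{1094072}{-1038307}\right)} + \frac{3190700}{F{\left(-1704,-611 \right)}} = - \frac{3517110}{1538999 - \left(- \frac{962254}{-548676} + \frac{1094072}{-1038307}\right)} + \frac{3190700}{- \frac{413}{9} + \frac{427}{-611}} = - \frac{3517110}{1538999 - \left(\left(-962254\right) \left(- \frac{1}{548676}\right) + 1094072 \left(- \frac{1}{1038307}\right)\right)} + \frac{3190700}{- \frac{413}{9} + 427 \left(- \frac{1}{611}\right)} = - \frac{3517110}{1538999 - \left(\frac{481127}{274338} - \frac{1094072}{1038307}\right)} + \frac{3190700}{- \frac{413}{9} - \frac{427}{611}} = - \frac{3517110}{1538999 - \frac{199412007653}{284847065766}} + \frac{3190700}{- \frac{256186}{5499}} = - \frac{3517110}{1538999 - \frac{199412007653}{284847065766}} + 3190700 \left(- \frac{5499}{256186}\right) = - \frac{3517110}{\frac{438379149954800581}{284847065766}} - \frac{8772829650}{128093} = \left(-3517110\right) \frac{284847065766}{438379149954800581} - \frac{8772829650}{128093} = - \frac{1001838463476256260}{438379149954800581} - \frac{8772829650}{128093} = - \frac{3845953933159572760927138830}{56153300455160270822033}$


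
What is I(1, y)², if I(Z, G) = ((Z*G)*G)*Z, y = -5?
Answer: 625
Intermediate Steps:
I(Z, G) = G²*Z² (I(Z, G) = ((G*Z)*G)*Z = (Z*G²)*Z = G²*Z²)
I(1, y)² = ((-5)²*1²)² = (25*1)² = 25² = 625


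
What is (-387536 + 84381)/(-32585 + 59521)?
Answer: -303155/26936 ≈ -11.255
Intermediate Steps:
(-387536 + 84381)/(-32585 + 59521) = -303155/26936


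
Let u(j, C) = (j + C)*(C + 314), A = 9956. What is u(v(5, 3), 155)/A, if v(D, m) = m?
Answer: 37051/4978 ≈ 7.4429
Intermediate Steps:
u(j, C) = (314 + C)*(C + j) (u(j, C) = (C + j)*(314 + C) = (314 + C)*(C + j))
u(v(5, 3), 155)/A = (155² + 314*155 + 314*3 + 155*3)/9956 = (24025 + 48670 + 942 + 465)*(1/9956) = 74102*(1/9956) = 37051/4978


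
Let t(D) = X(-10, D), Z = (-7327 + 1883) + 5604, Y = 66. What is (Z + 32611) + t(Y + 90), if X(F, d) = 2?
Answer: 32773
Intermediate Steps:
Z = 160 (Z = -5444 + 5604 = 160)
t(D) = 2
(Z + 32611) + t(Y + 90) = (160 + 32611) + 2 = 32771 + 2 = 32773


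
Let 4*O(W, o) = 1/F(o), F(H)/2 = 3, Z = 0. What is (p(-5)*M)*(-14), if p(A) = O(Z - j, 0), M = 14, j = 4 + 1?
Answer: -49/6 ≈ -8.1667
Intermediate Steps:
j = 5
F(H) = 6 (F(H) = 2*3 = 6)
O(W, o) = 1/24 (O(W, o) = (¼)/6 = (¼)*(⅙) = 1/24)
p(A) = 1/24
(p(-5)*M)*(-14) = ((1/24)*14)*(-14) = (7/12)*(-14) = -49/6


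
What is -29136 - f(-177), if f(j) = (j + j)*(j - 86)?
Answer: -122238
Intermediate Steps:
f(j) = 2*j*(-86 + j) (f(j) = (2*j)*(-86 + j) = 2*j*(-86 + j))
-29136 - f(-177) = -29136 - 2*(-177)*(-86 - 177) = -29136 - 2*(-177)*(-263) = -29136 - 1*93102 = -29136 - 93102 = -122238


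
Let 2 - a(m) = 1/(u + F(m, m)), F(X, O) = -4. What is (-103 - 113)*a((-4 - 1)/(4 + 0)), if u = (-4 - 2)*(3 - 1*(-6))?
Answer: -12636/29 ≈ -435.72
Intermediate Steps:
u = -54 (u = -6*(3 + 6) = -6*9 = -54)
a(m) = 117/58 (a(m) = 2 - 1/(-54 - 4) = 2 - 1/(-58) = 2 - 1*(-1/58) = 2 + 1/58 = 117/58)
(-103 - 113)*a((-4 - 1)/(4 + 0)) = (-103 - 113)*(117/58) = -216*117/58 = -12636/29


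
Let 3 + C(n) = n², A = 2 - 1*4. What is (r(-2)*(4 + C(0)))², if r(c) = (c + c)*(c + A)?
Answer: 256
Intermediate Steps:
A = -2 (A = 2 - 4 = -2)
r(c) = 2*c*(-2 + c) (r(c) = (c + c)*(c - 2) = (2*c)*(-2 + c) = 2*c*(-2 + c))
C(n) = -3 + n²
(r(-2)*(4 + C(0)))² = ((2*(-2)*(-2 - 2))*(4 + (-3 + 0²)))² = ((2*(-2)*(-4))*(4 + (-3 + 0)))² = (16*(4 - 3))² = (16*1)² = 16² = 256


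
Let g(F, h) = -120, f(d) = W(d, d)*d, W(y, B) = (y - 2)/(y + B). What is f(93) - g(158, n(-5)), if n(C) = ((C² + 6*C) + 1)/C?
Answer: 331/2 ≈ 165.50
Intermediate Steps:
W(y, B) = (-2 + y)/(B + y)
n(C) = (1 + C² + 6*C)/C
f(d) = -1 + d/2 (f(d) = ((-2 + d)/(d + d))*d = ((-2 + d)/((2*d)))*d = ((1/(2*d))*(-2 + d))*d = ((-2 + d)/(2*d))*d = -1 + d/2)
f(93) - g(158, n(-5)) = (-1 + (½)*93) - 1*(-120) = (-1 + 93/2) + 120 = 91/2 + 120 = 331/2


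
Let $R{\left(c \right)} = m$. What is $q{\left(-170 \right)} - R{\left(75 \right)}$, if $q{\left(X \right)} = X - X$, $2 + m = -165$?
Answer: $167$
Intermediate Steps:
$m = -167$ ($m = -2 - 165 = -167$)
$R{\left(c \right)} = -167$
$q{\left(X \right)} = 0$
$q{\left(-170 \right)} - R{\left(75 \right)} = 0 - -167 = 0 + 167 = 167$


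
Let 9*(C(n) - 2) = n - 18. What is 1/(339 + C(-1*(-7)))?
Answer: 9/3058 ≈ 0.0029431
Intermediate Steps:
C(n) = n/9 (C(n) = 2 + (n - 18)/9 = 2 + (-18 + n)/9 = 2 + (-2 + n/9) = n/9)
1/(339 + C(-1*(-7))) = 1/(339 + (-1*(-7))/9) = 1/(339 + (1/9)*7) = 1/(339 + 7/9) = 1/(3058/9) = 9/3058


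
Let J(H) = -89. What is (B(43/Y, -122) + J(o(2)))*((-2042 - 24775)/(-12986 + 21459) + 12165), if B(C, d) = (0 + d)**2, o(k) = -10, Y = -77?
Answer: 1524583738260/8473 ≈ 1.7993e+8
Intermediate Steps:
B(C, d) = d**2
(B(43/Y, -122) + J(o(2)))*((-2042 - 24775)/(-12986 + 21459) + 12165) = ((-122)**2 - 89)*((-2042 - 24775)/(-12986 + 21459) + 12165) = (14884 - 89)*(-26817/8473 + 12165) = 14795*(-26817*1/8473 + 12165) = 14795*(-26817/8473 + 12165) = 14795*(103047228/8473) = 1524583738260/8473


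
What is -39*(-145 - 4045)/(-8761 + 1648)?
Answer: -54470/2371 ≈ -22.973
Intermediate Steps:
-39*(-145 - 4045)/(-8761 + 1648) = -(-163410)/(-7113) = -(-163410)*(-1)/7113 = -39*4190/7113 = -54470/2371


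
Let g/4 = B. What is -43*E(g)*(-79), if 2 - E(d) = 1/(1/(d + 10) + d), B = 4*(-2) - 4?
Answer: 12528136/1825 ≈ 6864.7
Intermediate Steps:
B = -12 (B = -8 - 4 = -12)
g = -48 (g = 4*(-12) = -48)
E(d) = 2 - 1/(d + 1/(10 + d)) (E(d) = 2 - 1/(1/(d + 10) + d) = 2 - 1/(1/(10 + d) + d) = 2 - 1/(d + 1/(10 + d)))
-43*E(g)*(-79) = -43*(-8 + 2*(-48)² + 19*(-48))/(1 + (-48)² + 10*(-48))*(-79) = -43*(-8 + 2*2304 - 912)/(1 + 2304 - 480)*(-79) = -43*(-8 + 4608 - 912)/1825*(-79) = -43*3688/1825*(-79) = -158584/1825*(-79) = 12528136/1825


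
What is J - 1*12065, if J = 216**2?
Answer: 34591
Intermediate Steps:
J = 46656
J - 1*12065 = 46656 - 1*12065 = 46656 - 12065 = 34591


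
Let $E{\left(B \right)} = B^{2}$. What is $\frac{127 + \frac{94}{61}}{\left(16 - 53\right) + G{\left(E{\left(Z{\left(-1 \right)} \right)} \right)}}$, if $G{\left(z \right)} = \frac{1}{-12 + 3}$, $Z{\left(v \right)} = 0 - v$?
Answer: $- \frac{70569}{20374} \approx -3.4637$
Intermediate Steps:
$Z{\left(v \right)} = - v$
$G{\left(z \right)} = - \frac{1}{9}$ ($G{\left(z \right)} = \frac{1}{-9} = - \frac{1}{9}$)
$\frac{127 + \frac{94}{61}}{\left(16 - 53\right) + G{\left(E{\left(Z{\left(-1 \right)} \right)} \right)}} = \frac{127 + \frac{94}{61}}{\left(16 - 53\right) - \frac{1}{9}} = \frac{127 + 94 \cdot \frac{1}{61}}{-37 - \frac{1}{9}} = \frac{127 + \frac{94}{61}}{- \frac{334}{9}} = \frac{7841}{61} \left(- \frac{9}{334}\right) = - \frac{70569}{20374}$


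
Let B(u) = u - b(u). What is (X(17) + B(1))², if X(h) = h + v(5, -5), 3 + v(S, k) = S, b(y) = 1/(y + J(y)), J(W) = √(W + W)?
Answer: 443 - 42*√2 ≈ 383.60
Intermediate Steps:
J(W) = √2*√W (J(W) = √(2*W) = √2*√W)
b(y) = 1/(y + √2*√y)
v(S, k) = -3 + S
B(u) = u - 1/(u + √2*√u)
X(h) = 2 + h (X(h) = h + (-3 + 5) = h + 2 = 2 + h)
(X(17) + B(1))² = ((2 + 17) + (1 - 1/(1 + √2*√1)))² = (19 + (1 - 1/(1 + √2*1)))² = (19 + (1 - 1/(1 + √2)))² = (20 - 1/(1 + √2))²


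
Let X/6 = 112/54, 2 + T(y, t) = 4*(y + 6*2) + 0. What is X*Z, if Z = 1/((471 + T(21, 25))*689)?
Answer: 112/3726801 ≈ 3.0053e-5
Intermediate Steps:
T(y, t) = 46 + 4*y (T(y, t) = -2 + (4*(y + 6*2) + 0) = -2 + (4*(y + 12) + 0) = -2 + (4*(12 + y) + 0) = -2 + ((48 + 4*y) + 0) = -2 + (48 + 4*y) = 46 + 4*y)
X = 112/9 (X = 6*(112/54) = 6*(112*(1/54)) = 6*(56/27) = 112/9 ≈ 12.444)
Z = 1/414089 (Z = 1/((471 + (46 + 4*21))*689) = (1/689)/(471 + (46 + 84)) = (1/689)/(471 + 130) = (1/689)/601 = (1/601)*(1/689) = 1/414089 ≈ 2.4149e-6)
X*Z = (112/9)*(1/414089) = 112/3726801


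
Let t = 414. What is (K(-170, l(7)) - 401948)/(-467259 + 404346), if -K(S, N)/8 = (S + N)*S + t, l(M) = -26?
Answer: 223940/20971 ≈ 10.679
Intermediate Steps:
K(S, N) = -3312 - 8*S*(N + S) (K(S, N) = -8*((S + N)*S + 414) = -8*((N + S)*S + 414) = -8*(S*(N + S) + 414) = -8*(414 + S*(N + S)) = -3312 - 8*S*(N + S))
(K(-170, l(7)) - 401948)/(-467259 + 404346) = ((-3312 - 8*(-170)**2 - 8*(-26)*(-170)) - 401948)/(-467259 + 404346) = ((-3312 - 8*28900 - 35360) - 401948)/(-62913) = ((-3312 - 231200 - 35360) - 401948)*(-1/62913) = (-269872 - 401948)*(-1/62913) = -671820*(-1/62913) = 223940/20971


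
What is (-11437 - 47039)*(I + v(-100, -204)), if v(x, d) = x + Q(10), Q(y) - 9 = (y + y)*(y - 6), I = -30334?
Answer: 1774454220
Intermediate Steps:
Q(y) = 9 + 2*y*(-6 + y) (Q(y) = 9 + (y + y)*(y - 6) = 9 + (2*y)*(-6 + y) = 9 + 2*y*(-6 + y))
v(x, d) = 89 + x (v(x, d) = x + (9 - 12*10 + 2*10²) = x + (9 - 120 + 2*100) = x + (9 - 120 + 200) = x + 89 = 89 + x)
(-11437 - 47039)*(I + v(-100, -204)) = (-11437 - 47039)*(-30334 + (89 - 100)) = -58476*(-30334 - 11) = -58476*(-30345) = 1774454220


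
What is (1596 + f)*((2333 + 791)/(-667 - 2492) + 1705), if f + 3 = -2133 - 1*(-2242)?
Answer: 9161816642/3159 ≈ 2.9002e+6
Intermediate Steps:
f = 106 (f = -3 + (-2133 - 1*(-2242)) = -3 + (-2133 + 2242) = -3 + 109 = 106)
(1596 + f)*((2333 + 791)/(-667 - 2492) + 1705) = (1596 + 106)*((2333 + 791)/(-667 - 2492) + 1705) = 1702*(3124/(-3159) + 1705) = 1702*(3124*(-1/3159) + 1705) = 1702*(-3124/3159 + 1705) = 1702*(5382971/3159) = 9161816642/3159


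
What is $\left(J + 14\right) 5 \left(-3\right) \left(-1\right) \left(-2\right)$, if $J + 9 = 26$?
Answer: $-930$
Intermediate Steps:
$J = 17$ ($J = -9 + 26 = 17$)
$\left(J + 14\right) 5 \left(-3\right) \left(-1\right) \left(-2\right) = \left(17 + 14\right) 5 \left(-3\right) \left(-1\right) \left(-2\right) = 31 \left(-15\right) \left(-1\right) \left(-2\right) = 31 \cdot 15 \left(-2\right) = 31 \left(-30\right) = -930$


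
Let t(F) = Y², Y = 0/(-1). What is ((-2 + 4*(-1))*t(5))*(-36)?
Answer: 0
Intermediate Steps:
Y = 0 (Y = 0*(-1) = 0)
t(F) = 0 (t(F) = 0² = 0)
((-2 + 4*(-1))*t(5))*(-36) = ((-2 + 4*(-1))*0)*(-36) = ((-2 - 4)*0)*(-36) = -6*0*(-36) = 0*(-36) = 0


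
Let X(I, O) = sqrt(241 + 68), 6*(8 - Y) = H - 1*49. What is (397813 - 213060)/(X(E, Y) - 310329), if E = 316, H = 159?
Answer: -19111404579/32101362644 - 184753*sqrt(309)/96304087932 ≈ -0.59538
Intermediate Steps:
Y = -31/3 (Y = 8 - (159 - 1*49)/6 = 8 - (159 - 49)/6 = 8 - 1/6*110 = 8 - 55/3 = -31/3 ≈ -10.333)
X(I, O) = sqrt(309)
(397813 - 213060)/(X(E, Y) - 310329) = (397813 - 213060)/(sqrt(309) - 310329) = 184753/(-310329 + sqrt(309))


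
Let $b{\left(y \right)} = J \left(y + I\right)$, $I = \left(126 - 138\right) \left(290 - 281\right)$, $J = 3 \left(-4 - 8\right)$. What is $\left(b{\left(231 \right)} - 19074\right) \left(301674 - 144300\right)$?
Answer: $-3698603748$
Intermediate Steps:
$J = -36$ ($J = 3 \left(-12\right) = -36$)
$I = -108$ ($I = \left(-12\right) 9 = -108$)
$b{\left(y \right)} = 3888 - 36 y$ ($b{\left(y \right)} = - 36 \left(y - 108\right) = - 36 \left(-108 + y\right) = 3888 - 36 y$)
$\left(b{\left(231 \right)} - 19074\right) \left(301674 - 144300\right) = \left(\left(3888 - 8316\right) - 19074\right) \left(301674 - 144300\right) = \left(\left(3888 - 8316\right) - 19074\right) 157374 = \left(-4428 - 19074\right) 157374 = \left(-23502\right) 157374 = -3698603748$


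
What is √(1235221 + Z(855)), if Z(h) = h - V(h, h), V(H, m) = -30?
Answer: √1236106 ≈ 1111.8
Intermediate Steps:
Z(h) = 30 + h (Z(h) = h - 1*(-30) = h + 30 = 30 + h)
√(1235221 + Z(855)) = √(1235221 + (30 + 855)) = √(1235221 + 885) = √1236106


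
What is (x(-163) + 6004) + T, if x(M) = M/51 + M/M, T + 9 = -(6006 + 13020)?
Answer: -664693/51 ≈ -13033.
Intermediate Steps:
T = -19035 (T = -9 - (6006 + 13020) = -9 - 1*19026 = -9 - 19026 = -19035)
x(M) = 1 + M/51 (x(M) = M*(1/51) + 1 = M/51 + 1 = 1 + M/51)
(x(-163) + 6004) + T = ((1 + (1/51)*(-163)) + 6004) - 19035 = ((1 - 163/51) + 6004) - 19035 = (-112/51 + 6004) - 19035 = 306092/51 - 19035 = -664693/51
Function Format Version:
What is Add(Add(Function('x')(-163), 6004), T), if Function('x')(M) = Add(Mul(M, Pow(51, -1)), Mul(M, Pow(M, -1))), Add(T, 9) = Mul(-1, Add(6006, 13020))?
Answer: Rational(-664693, 51) ≈ -13033.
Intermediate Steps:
T = -19035 (T = Add(-9, Mul(-1, Add(6006, 13020))) = Add(-9, Mul(-1, 19026)) = Add(-9, -19026) = -19035)
Function('x')(M) = Add(1, Mul(Rational(1, 51), M)) (Function('x')(M) = Add(Mul(M, Rational(1, 51)), 1) = Add(Mul(Rational(1, 51), M), 1) = Add(1, Mul(Rational(1, 51), M)))
Add(Add(Function('x')(-163), 6004), T) = Add(Add(Add(1, Mul(Rational(1, 51), -163)), 6004), -19035) = Add(Add(Add(1, Rational(-163, 51)), 6004), -19035) = Add(Add(Rational(-112, 51), 6004), -19035) = Add(Rational(306092, 51), -19035) = Rational(-664693, 51)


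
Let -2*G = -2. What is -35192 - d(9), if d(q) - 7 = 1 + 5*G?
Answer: -35205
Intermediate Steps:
G = 1 (G = -1/2*(-2) = 1)
d(q) = 13 (d(q) = 7 + (1 + 5*1) = 7 + (1 + 5) = 7 + 6 = 13)
-35192 - d(9) = -35192 - 1*13 = -35192 - 13 = -35205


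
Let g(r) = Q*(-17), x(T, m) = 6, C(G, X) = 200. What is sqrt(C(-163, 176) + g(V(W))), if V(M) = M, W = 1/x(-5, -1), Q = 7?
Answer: 9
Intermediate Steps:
W = 1/6 ≈ 0.16667
g(r) = -119 (g(r) = 7*(-17) = -119)
sqrt(C(-163, 176) + g(V(W))) = sqrt(200 - 119) = sqrt(81) = 9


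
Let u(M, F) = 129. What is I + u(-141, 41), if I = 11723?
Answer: 11852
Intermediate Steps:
I + u(-141, 41) = 11723 + 129 = 11852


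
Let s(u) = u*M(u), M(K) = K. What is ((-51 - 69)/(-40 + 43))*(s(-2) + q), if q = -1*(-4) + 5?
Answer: -520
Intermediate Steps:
q = 9 (q = 4 + 5 = 9)
s(u) = u² (s(u) = u*u = u²)
((-51 - 69)/(-40 + 43))*(s(-2) + q) = ((-51 - 69)/(-40 + 43))*((-2)² + 9) = (-120/3)*(4 + 9) = -120*⅓*13 = -40*13 = -520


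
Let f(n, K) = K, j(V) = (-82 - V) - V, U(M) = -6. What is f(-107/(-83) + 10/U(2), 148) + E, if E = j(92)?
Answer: -118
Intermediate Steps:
j(V) = -82 - 2*V
E = -266 (E = -82 - 2*92 = -82 - 184 = -266)
f(-107/(-83) + 10/U(2), 148) + E = 148 - 266 = -118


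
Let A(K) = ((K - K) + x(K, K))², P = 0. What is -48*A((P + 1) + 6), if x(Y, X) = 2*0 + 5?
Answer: -1200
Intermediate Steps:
x(Y, X) = 5 (x(Y, X) = 0 + 5 = 5)
A(K) = 25 (A(K) = ((K - K) + 5)² = (0 + 5)² = 5² = 25)
-48*A((P + 1) + 6) = -48*25 = -1200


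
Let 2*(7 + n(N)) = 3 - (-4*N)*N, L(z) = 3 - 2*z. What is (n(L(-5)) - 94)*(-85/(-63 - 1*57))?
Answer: 2703/16 ≈ 168.94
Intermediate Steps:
L(z) = 3 - 2*z
n(N) = -11/2 + 2*N**2 (n(N) = -7 + (3 - (-4*N)*N)/2 = -7 + (3 - (-4)*N**2)/2 = -7 + (3 + 4*N**2)/2 = -7 + (3/2 + 2*N**2) = -11/2 + 2*N**2)
(n(L(-5)) - 94)*(-85/(-63 - 1*57)) = ((-11/2 + 2*(3 - 2*(-5))**2) - 94)*(-85/(-63 - 1*57)) = ((-11/2 + 2*(3 + 10)**2) - 94)*(-85/(-63 - 57)) = ((-11/2 + 2*13**2) - 94)*(-85/(-120)) = ((-11/2 + 2*169) - 94)*(-85*(-1/120)) = ((-11/2 + 338) - 94)*(17/24) = (665/2 - 94)*(17/24) = (477/2)*(17/24) = 2703/16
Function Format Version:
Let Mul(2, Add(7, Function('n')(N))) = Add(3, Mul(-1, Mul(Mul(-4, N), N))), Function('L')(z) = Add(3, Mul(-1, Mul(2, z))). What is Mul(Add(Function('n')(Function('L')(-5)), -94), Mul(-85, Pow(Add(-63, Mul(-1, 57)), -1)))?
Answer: Rational(2703, 16) ≈ 168.94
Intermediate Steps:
Function('L')(z) = Add(3, Mul(-2, z))
Function('n')(N) = Add(Rational(-11, 2), Mul(2, Pow(N, 2))) (Function('n')(N) = Add(-7, Mul(Rational(1, 2), Add(3, Mul(-1, Mul(Mul(-4, N), N))))) = Add(-7, Mul(Rational(1, 2), Add(3, Mul(-1, Mul(-4, Pow(N, 2)))))) = Add(-7, Mul(Rational(1, 2), Add(3, Mul(4, Pow(N, 2))))) = Add(-7, Add(Rational(3, 2), Mul(2, Pow(N, 2)))) = Add(Rational(-11, 2), Mul(2, Pow(N, 2))))
Mul(Add(Function('n')(Function('L')(-5)), -94), Mul(-85, Pow(Add(-63, Mul(-1, 57)), -1))) = Mul(Add(Add(Rational(-11, 2), Mul(2, Pow(Add(3, Mul(-2, -5)), 2))), -94), Mul(-85, Pow(Add(-63, Mul(-1, 57)), -1))) = Mul(Add(Add(Rational(-11, 2), Mul(2, Pow(Add(3, 10), 2))), -94), Mul(-85, Pow(Add(-63, -57), -1))) = Mul(Add(Add(Rational(-11, 2), Mul(2, Pow(13, 2))), -94), Mul(-85, Pow(-120, -1))) = Mul(Add(Add(Rational(-11, 2), Mul(2, 169)), -94), Mul(-85, Rational(-1, 120))) = Mul(Add(Add(Rational(-11, 2), 338), -94), Rational(17, 24)) = Mul(Add(Rational(665, 2), -94), Rational(17, 24)) = Mul(Rational(477, 2), Rational(17, 24)) = Rational(2703, 16)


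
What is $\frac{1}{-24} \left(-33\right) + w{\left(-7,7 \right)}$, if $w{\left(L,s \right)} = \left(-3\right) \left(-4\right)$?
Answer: $\frac{107}{8} \approx 13.375$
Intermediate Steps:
$w{\left(L,s \right)} = 12$
$\frac{1}{-24} \left(-33\right) + w{\left(-7,7 \right)} = \frac{1}{-24} \left(-33\right) + 12 = \left(- \frac{1}{24}\right) \left(-33\right) + 12 = \frac{11}{8} + 12 = \frac{107}{8}$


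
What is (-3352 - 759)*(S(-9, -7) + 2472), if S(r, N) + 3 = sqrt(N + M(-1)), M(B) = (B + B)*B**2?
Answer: -10150059 - 12333*I ≈ -1.015e+7 - 12333.0*I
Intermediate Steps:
M(B) = 2*B**3 (M(B) = (2*B)*B**2 = 2*B**3)
S(r, N) = -3 + sqrt(-2 + N) (S(r, N) = -3 + sqrt(N + 2*(-1)**3) = -3 + sqrt(N + 2*(-1)) = -3 + sqrt(N - 2) = -3 + sqrt(-2 + N))
(-3352 - 759)*(S(-9, -7) + 2472) = (-3352 - 759)*((-3 + sqrt(-2 - 7)) + 2472) = -4111*((-3 + sqrt(-9)) + 2472) = -4111*((-3 + 3*I) + 2472) = -4111*(2469 + 3*I) = -10150059 - 12333*I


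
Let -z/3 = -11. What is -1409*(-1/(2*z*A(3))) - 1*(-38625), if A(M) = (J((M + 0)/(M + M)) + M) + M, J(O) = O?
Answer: 16571534/429 ≈ 38628.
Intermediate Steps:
z = 33 (z = -3*(-11) = 33)
A(M) = ½ + 2*M (A(M) = ((M + 0)/(M + M) + M) + M = (M/((2*M)) + M) + M = (M*(1/(2*M)) + M) + M = (½ + M) + M = ½ + 2*M)
-1409*(-1/(2*z*A(3))) - 1*(-38625) = -1409*(-1/(66*(½ + 2*3))) - 1*(-38625) = -1409*(-1/(66*(½ + 6))) + 38625 = -1409/(((13/2)*(-2))*33) + 38625 = -1409/((-13*33)) + 38625 = -1409/(-429) + 38625 = -1409*(-1/429) + 38625 = 1409/429 + 38625 = 16571534/429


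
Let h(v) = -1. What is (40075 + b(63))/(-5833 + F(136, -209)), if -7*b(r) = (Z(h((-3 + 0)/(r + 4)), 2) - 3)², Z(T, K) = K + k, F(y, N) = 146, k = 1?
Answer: -40075/5687 ≈ -7.0468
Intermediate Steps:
Z(T, K) = 1 + K (Z(T, K) = K + 1 = 1 + K)
b(r) = 0 (b(r) = -((1 + 2) - 3)²/7 = -(3 - 3)²/7 = -⅐*0² = -⅐*0 = 0)
(40075 + b(63))/(-5833 + F(136, -209)) = (40075 + 0)/(-5833 + 146) = 40075/(-5687) = 40075*(-1/5687) = -40075/5687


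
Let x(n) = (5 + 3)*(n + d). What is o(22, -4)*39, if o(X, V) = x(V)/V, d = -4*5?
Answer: 1872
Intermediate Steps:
d = -20
x(n) = -160 + 8*n (x(n) = (5 + 3)*(n - 20) = 8*(-20 + n) = -160 + 8*n)
o(X, V) = (-160 + 8*V)/V
o(22, -4)*39 = (8 - 160/(-4))*39 = (8 - 160*(-¼))*39 = (8 + 40)*39 = 48*39 = 1872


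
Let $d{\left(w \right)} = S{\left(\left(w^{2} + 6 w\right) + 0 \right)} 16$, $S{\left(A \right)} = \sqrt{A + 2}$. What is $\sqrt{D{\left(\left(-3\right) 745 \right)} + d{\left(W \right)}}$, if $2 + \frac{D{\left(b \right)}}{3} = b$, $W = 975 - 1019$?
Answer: $\sqrt{-6711 + 48 \sqrt{186}} \approx 77.823 i$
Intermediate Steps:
$S{\left(A \right)} = \sqrt{2 + A}$
$W = -44$ ($W = 975 - 1019 = -44$)
$d{\left(w \right)} = 16 \sqrt{2 + w^{2} + 6 w}$ ($d{\left(w \right)} = \sqrt{2 + \left(\left(w^{2} + 6 w\right) + 0\right)} 16 = \sqrt{2 + \left(w^{2} + 6 w\right)} 16 = \sqrt{2 + w^{2} + 6 w} 16 = 16 \sqrt{2 + w^{2} + 6 w}$)
$D{\left(b \right)} = -6 + 3 b$
$\sqrt{D{\left(\left(-3\right) 745 \right)} + d{\left(W \right)}} = \sqrt{\left(-6 + 3 \left(\left(-3\right) 745\right)\right) + 16 \sqrt{2 - 44 \left(6 - 44\right)}} = \sqrt{\left(-6 + 3 \left(-2235\right)\right) + 16 \sqrt{2 - -1672}} = \sqrt{\left(-6 - 6705\right) + 16 \sqrt{2 + 1672}} = \sqrt{-6711 + 16 \sqrt{1674}} = \sqrt{-6711 + 16 \cdot 3 \sqrt{186}} = \sqrt{-6711 + 48 \sqrt{186}}$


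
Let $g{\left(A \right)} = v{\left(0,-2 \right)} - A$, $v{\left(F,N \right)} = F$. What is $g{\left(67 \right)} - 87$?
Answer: $-154$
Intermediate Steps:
$g{\left(A \right)} = - A$ ($g{\left(A \right)} = 0 - A = - A$)
$g{\left(67 \right)} - 87 = \left(-1\right) 67 - 87 = -67 - 87 = -154$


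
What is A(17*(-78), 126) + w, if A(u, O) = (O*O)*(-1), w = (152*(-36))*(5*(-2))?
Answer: 38844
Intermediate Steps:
w = 54720 (w = -5472*(-10) = 54720)
A(u, O) = -O² (A(u, O) = O²*(-1) = -O²)
A(17*(-78), 126) + w = -1*126² + 54720 = -1*15876 + 54720 = -15876 + 54720 = 38844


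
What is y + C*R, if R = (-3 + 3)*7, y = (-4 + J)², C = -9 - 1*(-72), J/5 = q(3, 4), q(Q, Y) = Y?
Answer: 256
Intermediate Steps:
J = 20 (J = 5*4 = 20)
C = 63 (C = -9 + 72 = 63)
y = 256 (y = (-4 + 20)² = 16² = 256)
R = 0 (R = 0*7 = 0)
y + C*R = 256 + 63*0 = 256 + 0 = 256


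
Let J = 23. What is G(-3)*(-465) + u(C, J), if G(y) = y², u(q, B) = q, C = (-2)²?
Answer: -4181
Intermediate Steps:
C = 4
G(-3)*(-465) + u(C, J) = (-3)²*(-465) + 4 = 9*(-465) + 4 = -4185 + 4 = -4181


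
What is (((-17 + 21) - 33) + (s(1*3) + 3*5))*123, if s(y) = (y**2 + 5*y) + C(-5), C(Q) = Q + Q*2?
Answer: -615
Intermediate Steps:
C(Q) = 3*Q (C(Q) = Q + 2*Q = 3*Q)
s(y) = -15 + y**2 + 5*y (s(y) = (y**2 + 5*y) + 3*(-5) = (y**2 + 5*y) - 15 = -15 + y**2 + 5*y)
(((-17 + 21) - 33) + (s(1*3) + 3*5))*123 = (((-17 + 21) - 33) + ((-15 + (1*3)**2 + 5*(1*3)) + 3*5))*123 = ((4 - 33) + ((-15 + 3**2 + 5*3) + 15))*123 = (-29 + ((-15 + 9 + 15) + 15))*123 = (-29 + (9 + 15))*123 = (-29 + 24)*123 = -5*123 = -615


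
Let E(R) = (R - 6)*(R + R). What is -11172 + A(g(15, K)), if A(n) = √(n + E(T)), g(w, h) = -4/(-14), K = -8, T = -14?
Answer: -11172 + √27454/7 ≈ -11148.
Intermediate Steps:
g(w, h) = 2/7 (g(w, h) = -4*(-1/14) = 2/7)
E(R) = 2*R*(-6 + R) (E(R) = (-6 + R)*(2*R) = 2*R*(-6 + R))
A(n) = √(560 + n) (A(n) = √(n + 2*(-14)*(-6 - 14)) = √(n + 2*(-14)*(-20)) = √(n + 560) = √(560 + n))
-11172 + A(g(15, K)) = -11172 + √(560 + 2/7) = -11172 + √(3922/7) = -11172 + √27454/7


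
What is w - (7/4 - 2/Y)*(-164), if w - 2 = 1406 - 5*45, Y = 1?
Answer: 1142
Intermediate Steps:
w = 1183 (w = 2 + (1406 - 5*45) = 2 + (1406 - 1*225) = 2 + (1406 - 225) = 2 + 1181 = 1183)
w - (7/4 - 2/Y)*(-164) = 1183 - (7/4 - 2/1)*(-164) = 1183 - (7*(¼) - 2*1)*(-164) = 1183 - (7/4 - 2)*(-164) = 1183 - (-1)*(-164)/4 = 1183 - 1*41 = 1183 - 41 = 1142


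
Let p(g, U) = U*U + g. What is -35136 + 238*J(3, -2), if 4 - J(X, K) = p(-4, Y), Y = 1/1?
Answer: -33470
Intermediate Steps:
Y = 1
p(g, U) = g + U**2 (p(g, U) = U**2 + g = g + U**2)
J(X, K) = 7 (J(X, K) = 4 - (-4 + 1**2) = 4 - (-4 + 1) = 4 - 1*(-3) = 4 + 3 = 7)
-35136 + 238*J(3, -2) = -35136 + 238*7 = -35136 + 1666 = -33470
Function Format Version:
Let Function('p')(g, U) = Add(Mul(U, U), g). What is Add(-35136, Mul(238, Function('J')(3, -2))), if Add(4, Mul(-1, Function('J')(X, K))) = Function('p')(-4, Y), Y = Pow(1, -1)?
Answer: -33470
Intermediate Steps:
Y = 1
Function('p')(g, U) = Add(g, Pow(U, 2)) (Function('p')(g, U) = Add(Pow(U, 2), g) = Add(g, Pow(U, 2)))
Function('J')(X, K) = 7 (Function('J')(X, K) = Add(4, Mul(-1, Add(-4, Pow(1, 2)))) = Add(4, Mul(-1, Add(-4, 1))) = Add(4, Mul(-1, -3)) = Add(4, 3) = 7)
Add(-35136, Mul(238, Function('J')(3, -2))) = Add(-35136, Mul(238, 7)) = Add(-35136, 1666) = -33470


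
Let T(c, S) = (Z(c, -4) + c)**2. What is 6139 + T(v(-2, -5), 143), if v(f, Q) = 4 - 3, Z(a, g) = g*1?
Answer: 6148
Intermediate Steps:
Z(a, g) = g
v(f, Q) = 1
T(c, S) = (-4 + c)**2
6139 + T(v(-2, -5), 143) = 6139 + (-4 + 1)**2 = 6139 + (-3)**2 = 6139 + 9 = 6148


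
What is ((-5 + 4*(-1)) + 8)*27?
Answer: -27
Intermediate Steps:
((-5 + 4*(-1)) + 8)*27 = ((-5 - 4) + 8)*27 = (-9 + 8)*27 = -1*27 = -27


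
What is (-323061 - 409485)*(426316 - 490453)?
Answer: 46983302802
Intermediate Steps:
(-323061 - 409485)*(426316 - 490453) = -732546*(-64137) = 46983302802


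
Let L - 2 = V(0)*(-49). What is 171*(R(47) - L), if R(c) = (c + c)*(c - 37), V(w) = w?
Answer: 160398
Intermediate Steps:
R(c) = 2*c*(-37 + c) (R(c) = (2*c)*(-37 + c) = 2*c*(-37 + c))
L = 2 (L = 2 + 0*(-49) = 2 + 0 = 2)
171*(R(47) - L) = 171*(2*47*(-37 + 47) - 1*2) = 171*(2*47*10 - 2) = 171*(940 - 2) = 171*938 = 160398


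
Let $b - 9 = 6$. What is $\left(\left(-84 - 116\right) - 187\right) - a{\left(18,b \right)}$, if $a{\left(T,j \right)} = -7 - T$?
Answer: $-362$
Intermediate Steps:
$b = 15$ ($b = 9 + 6 = 15$)
$\left(\left(-84 - 116\right) - 187\right) - a{\left(18,b \right)} = \left(\left(-84 - 116\right) - 187\right) - \left(-7 - 18\right) = \left(-200 - 187\right) - \left(-7 - 18\right) = -387 - -25 = -387 + 25 = -362$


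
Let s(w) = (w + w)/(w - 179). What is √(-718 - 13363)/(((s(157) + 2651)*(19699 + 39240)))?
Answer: 11*I*√14081/1709466756 ≈ 7.6357e-7*I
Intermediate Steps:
s(w) = 2*w/(-179 + w) (s(w) = (2*w)/(-179 + w) = 2*w/(-179 + w))
√(-718 - 13363)/(((s(157) + 2651)*(19699 + 39240))) = √(-718 - 13363)/(((2*157/(-179 + 157) + 2651)*(19699 + 39240))) = √(-14081)/(((2*157/(-22) + 2651)*58939)) = (I*√14081)/(((2*157*(-1/22) + 2651)*58939)) = (I*√14081)/(((-157/11 + 2651)*58939)) = (I*√14081)/(((29004/11)*58939)) = (I*√14081)/(1709466756/11) = (I*√14081)*(11/1709466756) = 11*I*√14081/1709466756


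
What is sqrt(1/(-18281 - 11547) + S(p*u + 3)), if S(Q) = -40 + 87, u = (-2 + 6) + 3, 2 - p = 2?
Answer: sqrt(10454080155)/14914 ≈ 6.8557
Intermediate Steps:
p = 0 (p = 2 - 1*2 = 2 - 2 = 0)
u = 7 (u = 4 + 3 = 7)
S(Q) = 47
sqrt(1/(-18281 - 11547) + S(p*u + 3)) = sqrt(1/(-18281 - 11547) + 47) = sqrt(1/(-29828) + 47) = sqrt(-1/29828 + 47) = sqrt(1401915/29828) = sqrt(10454080155)/14914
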